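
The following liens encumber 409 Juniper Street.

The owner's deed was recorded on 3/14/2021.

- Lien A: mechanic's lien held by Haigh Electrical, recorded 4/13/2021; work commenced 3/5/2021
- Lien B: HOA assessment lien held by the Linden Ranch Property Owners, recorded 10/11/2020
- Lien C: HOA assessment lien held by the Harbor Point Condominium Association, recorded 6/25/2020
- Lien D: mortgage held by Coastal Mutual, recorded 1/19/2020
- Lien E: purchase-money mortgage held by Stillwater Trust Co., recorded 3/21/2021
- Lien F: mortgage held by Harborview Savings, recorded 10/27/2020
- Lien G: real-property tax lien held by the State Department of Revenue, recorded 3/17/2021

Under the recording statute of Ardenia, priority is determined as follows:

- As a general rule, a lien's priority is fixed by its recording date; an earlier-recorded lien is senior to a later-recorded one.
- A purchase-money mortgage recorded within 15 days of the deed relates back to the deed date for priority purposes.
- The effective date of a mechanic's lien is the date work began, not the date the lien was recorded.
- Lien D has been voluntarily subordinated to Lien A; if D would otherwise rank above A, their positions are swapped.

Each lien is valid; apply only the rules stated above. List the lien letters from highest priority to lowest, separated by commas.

First, effective dates: A relates back to 3/5/2021 (work commenced); E's effective date is the deed date, 3/14/2021.
By effective date: D (1/19/2020), C (6/25/2020), B (10/11/2020), F (10/27/2020), A (3/5/2021), E (3/14/2021), G (3/17/2021).
The subordination applies — D was senior to A — so D and A swap.

A, C, B, F, D, E, G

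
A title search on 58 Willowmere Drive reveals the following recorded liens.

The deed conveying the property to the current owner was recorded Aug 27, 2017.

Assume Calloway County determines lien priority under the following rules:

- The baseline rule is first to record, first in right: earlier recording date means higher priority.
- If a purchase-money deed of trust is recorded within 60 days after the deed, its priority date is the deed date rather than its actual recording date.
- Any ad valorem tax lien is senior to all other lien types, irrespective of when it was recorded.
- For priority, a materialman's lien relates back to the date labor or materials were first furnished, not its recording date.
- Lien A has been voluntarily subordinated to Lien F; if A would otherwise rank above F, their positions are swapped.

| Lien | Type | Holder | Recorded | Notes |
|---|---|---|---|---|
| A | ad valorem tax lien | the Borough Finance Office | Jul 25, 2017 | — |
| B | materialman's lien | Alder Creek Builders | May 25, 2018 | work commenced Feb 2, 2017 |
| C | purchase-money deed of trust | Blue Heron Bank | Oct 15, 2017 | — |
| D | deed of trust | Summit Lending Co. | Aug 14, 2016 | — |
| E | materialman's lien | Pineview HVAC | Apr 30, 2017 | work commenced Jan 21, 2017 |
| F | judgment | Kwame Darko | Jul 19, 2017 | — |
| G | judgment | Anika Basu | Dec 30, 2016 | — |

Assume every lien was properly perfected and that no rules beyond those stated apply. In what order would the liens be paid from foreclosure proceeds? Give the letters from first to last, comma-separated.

F, D, G, E, B, A, C

Adjusting effective dates: B relates back to Feb 2, 2017 (work commenced); C was recorded within the 60-day window, so its effective date is the deed date Aug 27, 2017; E is treated as recorded Jan 21, 2017, the work-commencement date.
A is an ad valorem tax lien and takes priority over every other lien.
The other liens, earliest effective date first: D (Aug 14, 2016), G (Dec 30, 2016), E (Jan 21, 2017), B (Feb 2, 2017), F (Jul 19, 2017), C (Aug 27, 2017).
A is senior to F before the subordination, so the two trade places.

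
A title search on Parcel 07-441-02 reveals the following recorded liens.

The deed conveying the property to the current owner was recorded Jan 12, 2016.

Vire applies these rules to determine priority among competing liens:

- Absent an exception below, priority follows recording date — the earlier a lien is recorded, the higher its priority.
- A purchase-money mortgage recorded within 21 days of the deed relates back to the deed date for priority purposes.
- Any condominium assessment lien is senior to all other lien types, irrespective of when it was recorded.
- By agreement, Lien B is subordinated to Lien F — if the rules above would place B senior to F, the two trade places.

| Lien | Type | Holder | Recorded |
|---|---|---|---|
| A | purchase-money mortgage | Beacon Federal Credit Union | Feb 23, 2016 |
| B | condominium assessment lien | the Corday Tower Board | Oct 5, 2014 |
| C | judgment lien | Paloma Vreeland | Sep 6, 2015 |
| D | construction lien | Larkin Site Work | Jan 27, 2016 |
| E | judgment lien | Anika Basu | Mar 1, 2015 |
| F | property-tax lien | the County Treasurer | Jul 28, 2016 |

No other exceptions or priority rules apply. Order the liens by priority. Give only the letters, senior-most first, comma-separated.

F, E, C, D, A, B

Effective dates after the stated exceptions: A was recorded 42 days after the deed, outside the 21-day window, so it keeps its recording date.
B is a condominium assessment lien, so it outranks all other liens regardless of date.
The other liens, earliest effective date first: E (Mar 1, 2015), C (Sep 6, 2015), D (Jan 27, 2016), A (Feb 23, 2016), F (Jul 28, 2016).
Because B would otherwise rank above F, the subordination swaps them.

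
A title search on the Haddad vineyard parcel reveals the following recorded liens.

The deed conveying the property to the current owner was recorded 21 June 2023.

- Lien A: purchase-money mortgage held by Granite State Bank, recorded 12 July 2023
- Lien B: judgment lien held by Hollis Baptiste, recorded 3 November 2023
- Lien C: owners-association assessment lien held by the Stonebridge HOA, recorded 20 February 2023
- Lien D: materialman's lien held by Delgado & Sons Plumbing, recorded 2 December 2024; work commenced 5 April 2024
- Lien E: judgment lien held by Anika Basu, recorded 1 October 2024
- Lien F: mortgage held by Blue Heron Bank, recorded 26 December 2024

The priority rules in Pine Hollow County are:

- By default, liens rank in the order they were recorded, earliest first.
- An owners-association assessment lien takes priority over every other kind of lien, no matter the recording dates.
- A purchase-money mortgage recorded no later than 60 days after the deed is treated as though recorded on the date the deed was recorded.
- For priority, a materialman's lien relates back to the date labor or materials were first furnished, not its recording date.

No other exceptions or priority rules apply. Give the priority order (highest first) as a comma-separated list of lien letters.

Adjusting effective dates: A's effective date is the deed date, 21 June 2023; D relates back to 5 April 2024 (work commenced).
C is an owners-association assessment lien, so it outranks all other liens regardless of date.
Remaining liens by effective date: A (21 June 2023), B (3 November 2023), D (5 April 2024), E (1 October 2024), F (26 December 2024).

C, A, B, D, E, F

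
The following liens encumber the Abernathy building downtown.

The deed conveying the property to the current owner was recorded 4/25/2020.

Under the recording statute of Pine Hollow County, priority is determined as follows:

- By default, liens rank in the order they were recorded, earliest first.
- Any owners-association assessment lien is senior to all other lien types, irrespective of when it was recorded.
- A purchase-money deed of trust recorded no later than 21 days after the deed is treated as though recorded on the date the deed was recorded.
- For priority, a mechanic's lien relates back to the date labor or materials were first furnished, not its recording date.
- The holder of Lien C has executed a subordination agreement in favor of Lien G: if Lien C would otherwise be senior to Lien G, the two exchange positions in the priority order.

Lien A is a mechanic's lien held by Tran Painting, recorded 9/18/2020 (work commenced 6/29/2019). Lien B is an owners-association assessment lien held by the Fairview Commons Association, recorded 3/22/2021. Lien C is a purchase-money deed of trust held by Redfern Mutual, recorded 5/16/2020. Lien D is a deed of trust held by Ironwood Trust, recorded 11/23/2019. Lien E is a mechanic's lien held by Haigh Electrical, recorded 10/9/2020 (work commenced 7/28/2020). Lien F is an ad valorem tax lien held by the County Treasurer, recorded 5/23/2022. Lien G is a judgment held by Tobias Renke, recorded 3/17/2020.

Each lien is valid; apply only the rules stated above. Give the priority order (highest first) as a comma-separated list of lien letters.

B, A, D, G, C, E, F

Effective dates: A relates back to 6/29/2019 (work commenced); C was recorded within the 21-day window, so its effective date is the deed date 4/25/2020; E's effective date is 7/28/2020, when work began.
B is an owners-association assessment lien, so it outranks all other liens regardless of date.
The other liens, earliest effective date first: A (6/29/2019), D (11/23/2019), G (3/17/2020), C (4/25/2020), E (7/28/2020), F (5/23/2022).
C is already junior to G, so the subordination agreement changes nothing.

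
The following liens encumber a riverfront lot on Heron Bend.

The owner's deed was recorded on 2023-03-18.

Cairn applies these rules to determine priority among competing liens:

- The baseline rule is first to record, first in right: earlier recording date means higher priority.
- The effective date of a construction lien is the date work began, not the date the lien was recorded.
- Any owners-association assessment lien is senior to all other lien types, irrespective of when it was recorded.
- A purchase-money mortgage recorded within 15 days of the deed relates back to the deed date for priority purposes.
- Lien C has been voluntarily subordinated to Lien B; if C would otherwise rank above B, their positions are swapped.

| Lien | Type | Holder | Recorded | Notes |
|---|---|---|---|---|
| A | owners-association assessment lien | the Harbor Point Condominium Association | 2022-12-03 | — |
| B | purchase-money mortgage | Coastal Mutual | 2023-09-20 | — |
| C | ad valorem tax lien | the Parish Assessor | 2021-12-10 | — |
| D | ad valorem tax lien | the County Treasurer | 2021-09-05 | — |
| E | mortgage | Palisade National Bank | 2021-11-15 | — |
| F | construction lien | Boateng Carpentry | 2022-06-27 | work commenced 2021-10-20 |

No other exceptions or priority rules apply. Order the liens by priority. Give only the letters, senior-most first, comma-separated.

First, effective dates: B was recorded 186 days after the deed, outside the 15-day window, so it keeps its recording date; F's effective date is 2021-10-20, when work began.
A, as an owners-association assessment lien, has superpriority and ranks first.
Among the remaining liens, by effective date: D (2021-09-05), F (2021-10-20), E (2021-11-15), C (2021-12-10), B (2023-09-20).
Because C would otherwise rank above B, the subordination swaps them.

A, D, F, E, B, C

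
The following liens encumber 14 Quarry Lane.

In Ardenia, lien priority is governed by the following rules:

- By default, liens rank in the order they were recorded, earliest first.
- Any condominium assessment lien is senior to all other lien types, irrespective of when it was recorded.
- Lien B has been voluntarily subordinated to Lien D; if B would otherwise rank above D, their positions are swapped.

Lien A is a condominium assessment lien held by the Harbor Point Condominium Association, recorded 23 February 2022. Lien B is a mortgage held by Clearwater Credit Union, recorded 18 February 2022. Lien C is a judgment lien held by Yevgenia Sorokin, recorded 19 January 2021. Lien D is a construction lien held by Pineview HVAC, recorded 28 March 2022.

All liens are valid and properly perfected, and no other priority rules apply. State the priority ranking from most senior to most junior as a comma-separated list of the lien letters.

As a condominium assessment lien, A is senior to every other lien.
Ordering the rest by effective date: C (19 January 2021), B (18 February 2022), D (28 March 2022).
B would otherwise be senior to D, so under the subordination agreement B and D exchange positions.

A, C, D, B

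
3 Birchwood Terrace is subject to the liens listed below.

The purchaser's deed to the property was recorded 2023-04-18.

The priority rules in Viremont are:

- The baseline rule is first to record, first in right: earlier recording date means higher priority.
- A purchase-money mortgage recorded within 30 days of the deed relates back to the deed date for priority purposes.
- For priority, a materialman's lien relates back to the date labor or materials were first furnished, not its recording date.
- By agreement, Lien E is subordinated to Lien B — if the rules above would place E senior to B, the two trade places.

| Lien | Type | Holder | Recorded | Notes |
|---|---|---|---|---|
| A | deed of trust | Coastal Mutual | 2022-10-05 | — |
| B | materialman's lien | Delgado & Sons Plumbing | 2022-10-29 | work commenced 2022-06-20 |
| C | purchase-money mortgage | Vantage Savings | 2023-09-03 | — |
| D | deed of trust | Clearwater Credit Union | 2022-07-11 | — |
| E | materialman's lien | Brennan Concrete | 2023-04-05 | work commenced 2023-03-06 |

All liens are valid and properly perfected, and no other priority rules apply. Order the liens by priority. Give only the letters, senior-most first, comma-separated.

Adjusting effective dates: B relates back to 2022-06-20 (work commenced); C missed the 30-day window (138 days after the deed), so its recording date stands; E relates back to 2023-03-06 (work commenced).
By effective date: B (2022-06-20), D (2022-07-11), A (2022-10-05), E (2023-03-06), C (2023-09-03).
E is already junior to B, so the subordination agreement changes nothing.

B, D, A, E, C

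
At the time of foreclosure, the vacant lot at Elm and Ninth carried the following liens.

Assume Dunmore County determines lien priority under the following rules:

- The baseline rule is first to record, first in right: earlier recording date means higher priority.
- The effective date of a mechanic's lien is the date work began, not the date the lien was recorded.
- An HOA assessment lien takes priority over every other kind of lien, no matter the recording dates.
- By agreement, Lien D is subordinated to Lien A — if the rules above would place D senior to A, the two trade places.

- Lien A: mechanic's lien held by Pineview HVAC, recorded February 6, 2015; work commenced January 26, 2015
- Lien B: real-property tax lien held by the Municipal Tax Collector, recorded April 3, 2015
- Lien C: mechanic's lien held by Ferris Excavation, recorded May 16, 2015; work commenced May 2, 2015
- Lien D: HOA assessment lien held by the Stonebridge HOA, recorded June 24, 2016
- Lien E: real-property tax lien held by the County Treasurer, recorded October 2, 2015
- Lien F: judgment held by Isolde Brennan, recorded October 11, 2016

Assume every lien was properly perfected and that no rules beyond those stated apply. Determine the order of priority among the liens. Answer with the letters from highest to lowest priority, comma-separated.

First, effective dates: A is treated as recorded January 26, 2015, the work-commencement date; C's effective date is May 2, 2015, when work began.
D, as an HOA assessment lien, has superpriority and ranks first.
Ordering the rest by effective date: A (January 26, 2015), B (April 3, 2015), C (May 2, 2015), E (October 2, 2015), F (October 11, 2016).
Because D would otherwise rank above A, the subordination swaps them.

A, D, B, C, E, F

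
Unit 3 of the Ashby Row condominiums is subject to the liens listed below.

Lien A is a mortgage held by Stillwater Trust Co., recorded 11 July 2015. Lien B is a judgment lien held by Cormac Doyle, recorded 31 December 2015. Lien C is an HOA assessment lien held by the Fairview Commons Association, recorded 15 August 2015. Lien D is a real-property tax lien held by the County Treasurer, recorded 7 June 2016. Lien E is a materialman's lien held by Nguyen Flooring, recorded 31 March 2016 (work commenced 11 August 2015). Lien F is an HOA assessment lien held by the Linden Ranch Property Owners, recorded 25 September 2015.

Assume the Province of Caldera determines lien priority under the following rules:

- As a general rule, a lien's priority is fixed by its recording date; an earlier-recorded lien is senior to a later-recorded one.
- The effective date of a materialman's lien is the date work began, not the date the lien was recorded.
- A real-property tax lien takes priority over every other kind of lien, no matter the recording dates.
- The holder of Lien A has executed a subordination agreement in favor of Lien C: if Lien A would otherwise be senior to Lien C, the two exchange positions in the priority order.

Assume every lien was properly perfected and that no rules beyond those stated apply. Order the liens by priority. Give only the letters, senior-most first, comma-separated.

D, C, E, A, F, B

Effective dates after the stated exceptions: E's effective date is 11 August 2015, when work began.
D is a real-property tax lien and takes priority over every other lien.
Remaining liens by effective date: A (11 July 2015), E (11 August 2015), C (15 August 2015), F (25 September 2015), B (31 December 2015).
Because A would otherwise rank above C, the subordination swaps them.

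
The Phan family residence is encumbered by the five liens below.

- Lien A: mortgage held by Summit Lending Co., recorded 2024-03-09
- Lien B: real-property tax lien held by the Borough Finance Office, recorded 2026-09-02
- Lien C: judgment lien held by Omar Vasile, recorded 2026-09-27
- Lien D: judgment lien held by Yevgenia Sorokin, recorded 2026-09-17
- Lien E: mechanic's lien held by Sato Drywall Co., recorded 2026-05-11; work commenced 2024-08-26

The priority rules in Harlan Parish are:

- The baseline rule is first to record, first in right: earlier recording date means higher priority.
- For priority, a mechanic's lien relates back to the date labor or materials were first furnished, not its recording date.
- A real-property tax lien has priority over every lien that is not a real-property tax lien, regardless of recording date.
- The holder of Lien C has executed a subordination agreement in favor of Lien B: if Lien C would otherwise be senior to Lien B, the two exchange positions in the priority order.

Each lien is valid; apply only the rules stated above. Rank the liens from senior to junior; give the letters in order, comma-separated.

First, effective dates: E is treated as recorded 2024-08-26, the work-commencement date.
B, as a real-property tax lien, has superpriority and ranks first.
Remaining liens by effective date: A (2024-03-09), E (2024-08-26), D (2026-09-17), C (2026-09-27).
C is already junior to B, so the subordination agreement changes nothing.

B, A, E, D, C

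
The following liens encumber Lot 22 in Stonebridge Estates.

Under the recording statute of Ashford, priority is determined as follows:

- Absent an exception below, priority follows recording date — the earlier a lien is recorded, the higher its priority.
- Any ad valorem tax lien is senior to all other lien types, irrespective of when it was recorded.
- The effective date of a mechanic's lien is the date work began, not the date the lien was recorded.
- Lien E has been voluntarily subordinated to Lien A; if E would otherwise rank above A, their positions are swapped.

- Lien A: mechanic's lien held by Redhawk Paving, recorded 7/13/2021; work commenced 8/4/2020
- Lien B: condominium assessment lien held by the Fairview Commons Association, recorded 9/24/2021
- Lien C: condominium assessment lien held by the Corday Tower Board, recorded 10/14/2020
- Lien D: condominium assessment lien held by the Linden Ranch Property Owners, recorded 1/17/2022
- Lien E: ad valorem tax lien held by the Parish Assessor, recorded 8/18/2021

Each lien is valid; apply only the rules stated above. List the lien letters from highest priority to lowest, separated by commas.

A, E, C, B, D

First, effective dates: A is treated as recorded 8/4/2020, the work-commencement date.
E is an ad valorem tax lien and takes priority over every other lien.
Ordering the rest by effective date: A (8/4/2020), C (10/14/2020), B (9/24/2021), D (1/17/2022).
E is senior to A before the subordination, so the two trade places.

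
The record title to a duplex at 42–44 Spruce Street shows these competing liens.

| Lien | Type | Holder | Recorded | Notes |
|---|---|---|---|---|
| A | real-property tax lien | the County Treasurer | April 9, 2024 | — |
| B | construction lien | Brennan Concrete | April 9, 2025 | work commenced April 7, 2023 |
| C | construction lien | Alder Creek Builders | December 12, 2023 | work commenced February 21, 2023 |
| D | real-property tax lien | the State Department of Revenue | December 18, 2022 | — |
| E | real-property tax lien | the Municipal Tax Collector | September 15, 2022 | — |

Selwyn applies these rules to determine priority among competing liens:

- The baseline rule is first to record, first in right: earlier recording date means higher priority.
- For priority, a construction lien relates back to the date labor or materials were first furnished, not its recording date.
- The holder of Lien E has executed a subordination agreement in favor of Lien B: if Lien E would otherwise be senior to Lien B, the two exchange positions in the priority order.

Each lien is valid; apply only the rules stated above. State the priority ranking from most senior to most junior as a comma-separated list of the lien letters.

B, D, C, E, A

Adjusting effective dates: B is treated as recorded April 7, 2023, the work-commencement date; C is treated as recorded February 21, 2023, the work-commencement date.
By effective date, earliest first: E (September 15, 2022), D (December 18, 2022), C (February 21, 2023), B (April 7, 2023), A (April 9, 2024).
Because E would otherwise rank above B, the subordination swaps them.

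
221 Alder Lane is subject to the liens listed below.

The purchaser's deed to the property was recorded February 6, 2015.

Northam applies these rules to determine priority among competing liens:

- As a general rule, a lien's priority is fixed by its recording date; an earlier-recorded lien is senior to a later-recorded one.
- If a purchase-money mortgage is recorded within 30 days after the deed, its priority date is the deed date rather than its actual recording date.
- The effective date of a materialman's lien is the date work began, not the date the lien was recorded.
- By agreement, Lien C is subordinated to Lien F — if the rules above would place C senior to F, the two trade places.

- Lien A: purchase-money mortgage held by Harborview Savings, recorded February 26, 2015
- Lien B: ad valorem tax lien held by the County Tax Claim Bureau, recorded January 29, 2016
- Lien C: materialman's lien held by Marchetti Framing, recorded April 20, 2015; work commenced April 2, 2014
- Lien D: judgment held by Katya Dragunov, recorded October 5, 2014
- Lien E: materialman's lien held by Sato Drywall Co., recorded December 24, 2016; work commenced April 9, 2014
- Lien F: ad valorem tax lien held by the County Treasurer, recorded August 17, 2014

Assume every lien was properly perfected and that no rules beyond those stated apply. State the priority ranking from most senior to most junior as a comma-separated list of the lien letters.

Effective dates: A's effective date is the deed date, February 6, 2015; C relates back to April 2, 2014 (work commenced); E relates back to April 9, 2014 (work commenced).
Sorted by effective date: C (April 2, 2014), E (April 9, 2014), F (August 17, 2014), D (October 5, 2014), A (February 6, 2015), B (January 29, 2016).
Because C would otherwise rank above F, the subordination swaps them.

F, E, C, D, A, B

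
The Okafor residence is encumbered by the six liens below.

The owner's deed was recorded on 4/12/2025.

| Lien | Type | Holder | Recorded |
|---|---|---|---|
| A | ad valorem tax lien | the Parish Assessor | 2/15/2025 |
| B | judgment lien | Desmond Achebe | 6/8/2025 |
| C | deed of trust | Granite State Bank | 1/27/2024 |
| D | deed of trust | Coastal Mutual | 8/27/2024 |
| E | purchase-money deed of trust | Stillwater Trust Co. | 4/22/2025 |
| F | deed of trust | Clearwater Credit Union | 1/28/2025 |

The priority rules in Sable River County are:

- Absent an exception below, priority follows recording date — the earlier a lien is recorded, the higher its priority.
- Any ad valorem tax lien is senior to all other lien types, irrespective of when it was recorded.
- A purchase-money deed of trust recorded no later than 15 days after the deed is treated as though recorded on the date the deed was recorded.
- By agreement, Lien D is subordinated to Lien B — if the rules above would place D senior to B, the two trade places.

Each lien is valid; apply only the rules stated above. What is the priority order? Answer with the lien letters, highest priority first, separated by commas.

Effective dates after the stated exceptions: E relates back to the deed date 4/12/2025.
As an ad valorem tax lien, A is senior to every other lien.
Among the remaining liens, by effective date: C (1/27/2024), D (8/27/2024), F (1/28/2025), E (4/12/2025), B (6/8/2025).
Because D would otherwise rank above B, the subordination swaps them.

A, C, B, F, E, D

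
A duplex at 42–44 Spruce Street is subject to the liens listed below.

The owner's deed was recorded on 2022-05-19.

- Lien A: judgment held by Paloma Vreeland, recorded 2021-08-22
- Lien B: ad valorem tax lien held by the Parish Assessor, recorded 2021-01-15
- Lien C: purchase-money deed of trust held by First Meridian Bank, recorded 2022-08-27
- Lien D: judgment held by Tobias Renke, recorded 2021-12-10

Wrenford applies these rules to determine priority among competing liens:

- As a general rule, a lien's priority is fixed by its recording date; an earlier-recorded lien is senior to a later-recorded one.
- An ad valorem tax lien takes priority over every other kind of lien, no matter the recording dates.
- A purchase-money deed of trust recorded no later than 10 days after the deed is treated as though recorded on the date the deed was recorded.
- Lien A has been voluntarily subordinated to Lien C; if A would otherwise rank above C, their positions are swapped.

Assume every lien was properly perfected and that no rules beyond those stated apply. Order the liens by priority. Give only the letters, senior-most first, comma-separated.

Adjusting effective dates: C missed the 10-day window (100 days after the deed), so its recording date stands.
As an ad valorem tax lien, B is senior to every other lien.
The other liens, earliest effective date first: A (2021-08-22), D (2021-12-10), C (2022-08-27).
The subordination applies — A was senior to C — so A and C swap.

B, C, D, A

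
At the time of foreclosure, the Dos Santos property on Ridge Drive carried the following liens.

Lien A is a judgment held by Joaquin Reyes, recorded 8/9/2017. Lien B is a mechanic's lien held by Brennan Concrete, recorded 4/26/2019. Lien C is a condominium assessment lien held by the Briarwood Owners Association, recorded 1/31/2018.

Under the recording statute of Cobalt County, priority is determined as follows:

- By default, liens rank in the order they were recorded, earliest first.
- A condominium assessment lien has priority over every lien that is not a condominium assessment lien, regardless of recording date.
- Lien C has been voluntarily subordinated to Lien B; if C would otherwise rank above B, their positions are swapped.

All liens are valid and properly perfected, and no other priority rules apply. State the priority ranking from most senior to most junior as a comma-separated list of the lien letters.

B, A, C

C, as a condominium assessment lien, has superpriority and ranks first.
Among the remaining liens, by effective date: A (8/9/2017), B (4/26/2019).
The subordination applies — C was senior to B — so C and B swap.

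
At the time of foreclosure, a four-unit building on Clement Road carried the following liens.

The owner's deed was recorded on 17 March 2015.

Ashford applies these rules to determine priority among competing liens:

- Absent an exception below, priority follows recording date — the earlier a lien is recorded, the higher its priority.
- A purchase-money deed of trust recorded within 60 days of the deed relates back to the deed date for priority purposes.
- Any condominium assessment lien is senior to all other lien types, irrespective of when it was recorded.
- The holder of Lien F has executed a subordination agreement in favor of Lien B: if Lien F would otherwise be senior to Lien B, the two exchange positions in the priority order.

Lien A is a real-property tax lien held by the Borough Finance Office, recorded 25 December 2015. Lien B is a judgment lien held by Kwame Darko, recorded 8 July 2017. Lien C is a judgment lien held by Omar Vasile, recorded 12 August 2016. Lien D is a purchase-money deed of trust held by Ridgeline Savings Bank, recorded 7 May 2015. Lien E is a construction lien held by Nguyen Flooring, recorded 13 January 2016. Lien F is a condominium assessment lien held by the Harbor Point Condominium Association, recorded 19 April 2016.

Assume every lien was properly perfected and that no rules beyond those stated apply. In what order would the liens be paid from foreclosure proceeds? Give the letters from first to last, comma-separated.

B, D, A, E, C, F

Adjusting effective dates: D was recorded within the 60-day window, so its effective date is the deed date 17 March 2015.
F is a condominium assessment lien and takes priority over every other lien.
Remaining liens by effective date: D (17 March 2015), A (25 December 2015), E (13 January 2016), C (12 August 2016), B (8 July 2017).
The subordination applies — F was senior to B — so F and B swap.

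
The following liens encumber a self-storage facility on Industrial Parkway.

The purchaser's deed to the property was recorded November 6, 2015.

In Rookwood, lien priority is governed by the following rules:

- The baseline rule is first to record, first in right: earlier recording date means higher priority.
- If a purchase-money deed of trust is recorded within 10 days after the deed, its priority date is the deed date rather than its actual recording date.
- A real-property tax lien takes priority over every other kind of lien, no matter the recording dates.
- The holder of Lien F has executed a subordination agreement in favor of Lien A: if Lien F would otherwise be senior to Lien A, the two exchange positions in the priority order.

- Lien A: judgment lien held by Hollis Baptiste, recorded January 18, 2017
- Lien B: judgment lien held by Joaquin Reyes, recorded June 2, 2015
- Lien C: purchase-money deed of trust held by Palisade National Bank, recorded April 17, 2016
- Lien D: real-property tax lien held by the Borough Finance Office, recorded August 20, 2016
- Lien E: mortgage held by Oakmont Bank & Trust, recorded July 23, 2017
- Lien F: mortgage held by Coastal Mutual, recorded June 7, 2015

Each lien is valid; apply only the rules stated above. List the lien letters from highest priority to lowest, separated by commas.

Effective dates: C missed the 10-day window (163 days after the deed), so its recording date stands.
D is a real-property tax lien, so it outranks all other liens regardless of date.
Remaining liens by effective date: B (June 2, 2015), F (June 7, 2015), C (April 17, 2016), A (January 18, 2017), E (July 23, 2017).
F would otherwise be senior to A, so under the subordination agreement F and A exchange positions.

D, B, A, C, F, E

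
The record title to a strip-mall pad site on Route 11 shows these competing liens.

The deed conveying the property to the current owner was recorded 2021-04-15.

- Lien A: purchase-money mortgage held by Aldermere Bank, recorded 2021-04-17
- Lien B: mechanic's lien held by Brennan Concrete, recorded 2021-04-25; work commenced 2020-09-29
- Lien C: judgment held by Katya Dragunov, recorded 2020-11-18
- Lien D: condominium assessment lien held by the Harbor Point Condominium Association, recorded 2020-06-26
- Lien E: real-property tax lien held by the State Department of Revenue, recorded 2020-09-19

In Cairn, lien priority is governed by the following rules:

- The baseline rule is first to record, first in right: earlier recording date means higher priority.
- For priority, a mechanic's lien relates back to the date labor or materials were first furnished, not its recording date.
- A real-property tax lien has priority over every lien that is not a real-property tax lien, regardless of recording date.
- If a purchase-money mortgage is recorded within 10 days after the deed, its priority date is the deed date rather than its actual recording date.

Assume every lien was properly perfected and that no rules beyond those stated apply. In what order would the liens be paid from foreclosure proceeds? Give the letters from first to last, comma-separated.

E, D, B, C, A

Effective dates: A was recorded within the 10-day window, so its effective date is the deed date 2021-04-15; B's effective date is 2020-09-29, when work began.
E is a real-property tax lien, so it outranks all other liens regardless of date.
Ordering the rest by effective date: D (2020-06-26), B (2020-09-29), C (2020-11-18), A (2021-04-15).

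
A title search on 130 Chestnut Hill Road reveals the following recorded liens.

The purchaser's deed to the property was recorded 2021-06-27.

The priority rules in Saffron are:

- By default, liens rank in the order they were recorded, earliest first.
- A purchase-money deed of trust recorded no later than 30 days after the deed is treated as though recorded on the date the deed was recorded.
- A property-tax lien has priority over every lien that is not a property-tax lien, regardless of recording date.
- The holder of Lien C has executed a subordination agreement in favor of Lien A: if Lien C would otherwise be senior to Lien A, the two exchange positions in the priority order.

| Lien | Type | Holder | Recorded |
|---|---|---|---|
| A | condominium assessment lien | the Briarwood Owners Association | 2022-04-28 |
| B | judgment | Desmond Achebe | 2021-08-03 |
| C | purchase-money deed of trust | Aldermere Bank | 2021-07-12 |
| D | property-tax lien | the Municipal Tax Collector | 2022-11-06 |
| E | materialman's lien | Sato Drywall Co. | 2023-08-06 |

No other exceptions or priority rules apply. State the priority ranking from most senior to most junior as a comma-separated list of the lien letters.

Effective dates after the stated exceptions: C's effective date is the deed date, 2021-06-27.
As a property-tax lien, D is senior to every other lien.
Ordering the rest by effective date: C (2021-06-27), B (2021-08-03), A (2022-04-28), E (2023-08-06).
C would otherwise be senior to A, so under the subordination agreement C and A exchange positions.

D, A, B, C, E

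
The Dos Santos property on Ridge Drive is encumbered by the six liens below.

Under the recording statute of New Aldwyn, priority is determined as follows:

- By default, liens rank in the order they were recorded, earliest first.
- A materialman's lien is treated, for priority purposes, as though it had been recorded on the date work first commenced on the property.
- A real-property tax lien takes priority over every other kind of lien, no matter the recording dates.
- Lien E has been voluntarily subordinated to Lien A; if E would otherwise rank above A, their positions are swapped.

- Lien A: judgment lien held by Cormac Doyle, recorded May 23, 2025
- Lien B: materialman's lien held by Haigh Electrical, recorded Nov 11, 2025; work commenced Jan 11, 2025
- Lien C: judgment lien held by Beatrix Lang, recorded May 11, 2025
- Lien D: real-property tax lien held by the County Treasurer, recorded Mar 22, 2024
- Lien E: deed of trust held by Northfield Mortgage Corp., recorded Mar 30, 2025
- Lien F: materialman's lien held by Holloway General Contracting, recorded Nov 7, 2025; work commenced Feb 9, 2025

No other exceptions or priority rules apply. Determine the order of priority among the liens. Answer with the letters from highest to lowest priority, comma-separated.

D, B, F, A, C, E

Effective dates after the stated exceptions: B relates back to Jan 11, 2025 (work commenced); F is treated as recorded Feb 9, 2025, the work-commencement date.
D is a real-property tax lien, so it outranks all other liens regardless of date.
Among the remaining liens, by effective date: B (Jan 11, 2025), F (Feb 9, 2025), E (Mar 30, 2025), C (May 11, 2025), A (May 23, 2025).
E is senior to A before the subordination, so the two trade places.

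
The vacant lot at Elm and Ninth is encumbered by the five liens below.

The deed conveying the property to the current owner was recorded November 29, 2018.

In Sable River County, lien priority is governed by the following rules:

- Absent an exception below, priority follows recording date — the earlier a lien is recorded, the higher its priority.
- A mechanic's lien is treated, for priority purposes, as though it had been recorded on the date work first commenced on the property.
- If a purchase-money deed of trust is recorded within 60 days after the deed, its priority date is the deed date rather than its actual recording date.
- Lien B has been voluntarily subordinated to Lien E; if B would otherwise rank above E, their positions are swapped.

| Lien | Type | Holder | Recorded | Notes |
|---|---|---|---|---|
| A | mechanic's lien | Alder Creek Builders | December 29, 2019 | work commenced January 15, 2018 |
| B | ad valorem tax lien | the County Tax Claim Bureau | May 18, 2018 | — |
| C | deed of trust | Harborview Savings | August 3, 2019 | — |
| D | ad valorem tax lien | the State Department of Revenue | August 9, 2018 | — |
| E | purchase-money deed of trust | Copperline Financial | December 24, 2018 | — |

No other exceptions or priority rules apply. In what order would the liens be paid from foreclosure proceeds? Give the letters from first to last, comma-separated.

A, E, D, B, C

Effective dates after the stated exceptions: A relates back to January 15, 2018 (work commenced); E's effective date is the deed date, November 29, 2018.
Sorted by effective date: A (January 15, 2018), B (May 18, 2018), D (August 9, 2018), E (November 29, 2018), C (August 3, 2019).
B is senior to E before the subordination, so the two trade places.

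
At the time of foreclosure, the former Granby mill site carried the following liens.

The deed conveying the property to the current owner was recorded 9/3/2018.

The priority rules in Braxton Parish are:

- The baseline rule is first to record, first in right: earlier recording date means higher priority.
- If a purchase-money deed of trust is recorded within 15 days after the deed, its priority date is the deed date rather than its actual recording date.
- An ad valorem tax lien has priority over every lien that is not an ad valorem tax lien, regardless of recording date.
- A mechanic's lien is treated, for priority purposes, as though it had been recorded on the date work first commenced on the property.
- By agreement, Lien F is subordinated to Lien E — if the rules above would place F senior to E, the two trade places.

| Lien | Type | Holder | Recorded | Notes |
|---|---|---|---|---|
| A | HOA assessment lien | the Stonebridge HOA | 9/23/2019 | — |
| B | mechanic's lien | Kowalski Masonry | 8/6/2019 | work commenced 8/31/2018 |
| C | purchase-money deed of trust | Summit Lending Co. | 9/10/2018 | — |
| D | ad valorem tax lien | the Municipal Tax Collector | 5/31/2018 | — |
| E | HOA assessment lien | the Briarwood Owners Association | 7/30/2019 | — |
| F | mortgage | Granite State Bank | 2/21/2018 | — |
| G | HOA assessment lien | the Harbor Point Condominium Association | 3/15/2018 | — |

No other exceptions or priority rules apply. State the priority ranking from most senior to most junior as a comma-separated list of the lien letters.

D, E, G, B, C, F, A

First, effective dates: B relates back to 8/31/2018 (work commenced); C relates back to the deed date 9/3/2018.
D, as an ad valorem tax lien, has superpriority and ranks first.
Ordering the rest by effective date: F (2/21/2018), G (3/15/2018), B (8/31/2018), C (9/3/2018), E (7/30/2019), A (9/23/2019).
The subordination applies — F was senior to E — so F and E swap.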